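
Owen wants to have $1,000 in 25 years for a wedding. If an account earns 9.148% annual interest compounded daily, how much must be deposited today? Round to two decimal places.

$101.60

Growth factor = (1 + 0.09148/365)^9125 ≈ 9.8425365.
P = 1,000/9.8425365 ≈ 101.5998.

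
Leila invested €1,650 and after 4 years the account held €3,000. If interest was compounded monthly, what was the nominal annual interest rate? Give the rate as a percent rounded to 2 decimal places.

The 48-period growth factor is 3,000/1,650 = 1.81818.
r/12 = 1.81818^(1/48) − 1 ≈ 0.0125328, so r ≈ 12·0.0125328 = 15.03939%.

15.04%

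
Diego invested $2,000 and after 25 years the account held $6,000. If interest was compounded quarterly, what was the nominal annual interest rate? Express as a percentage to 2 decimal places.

4.42%

(1 + r/4)^100 = 6,000/2,000 = 3.
1 + r/4 = 3^(1/100) ≈ 1.011047, so r/4 ≈ 0.0110467.
r ≈ 4·0.0110467 = 4.41868%.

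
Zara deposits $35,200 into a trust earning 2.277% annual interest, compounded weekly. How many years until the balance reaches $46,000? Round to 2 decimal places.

11.75 years

(1 + 0.000437885)^(52t) = 46,000/35,200 = 1.3068.
52t·ln(1 + 0.000437885) = ln(1.3068); 52t = 0.2676/0.000437789 ≈ 611.2430.
t ≈ 11.7547 years.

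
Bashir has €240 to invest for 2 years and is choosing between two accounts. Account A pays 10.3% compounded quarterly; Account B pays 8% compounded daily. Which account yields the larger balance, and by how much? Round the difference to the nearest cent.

Account A growth factor: (1 + 0.02575)^8 ≈ 1.2255533; balance ≈ 294.1328.
Account B growth factor: (1 + 0.08/365)^730 ≈ 1.1734903; balance ≈ 281.6377.
Account A is larger by 12.4951.

Account A, by €12.50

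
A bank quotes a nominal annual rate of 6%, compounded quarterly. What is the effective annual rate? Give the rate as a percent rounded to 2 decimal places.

One year is 4 periods at 0.015 each: (1 + 0.015)^4 ≈ 1.061364.
EAR = 1.061364 − 1 ≈ 6.13636%.

6.14%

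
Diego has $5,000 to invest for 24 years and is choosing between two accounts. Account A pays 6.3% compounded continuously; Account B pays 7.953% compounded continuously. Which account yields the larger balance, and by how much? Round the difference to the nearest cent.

Account B, by $11,043.29

A: e^(0.063·24) = e^1.512 ≈ 4.5357933154, so 5,000 × 4.5357933154 ≈ 22,678.9666.
B: e^(0.07953·24) = e^1.90872 ≈ 6.7444503746, so 5,000 × 6.7444503746 ≈ 33,722.2519.
Difference ≈ 11,043.2853 in favor of B.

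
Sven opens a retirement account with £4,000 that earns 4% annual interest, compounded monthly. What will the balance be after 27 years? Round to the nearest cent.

£11,757.58

Growth factor = (1 + 0.04/12)^324 ≈ 2.9393956236.
A ≈ 4,000 × 2.9393956236 ≈ 11,757.5825.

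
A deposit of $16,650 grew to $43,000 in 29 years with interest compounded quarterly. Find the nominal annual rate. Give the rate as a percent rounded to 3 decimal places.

(1 + r/4)^116 = 43,000/16,650 = 2.58258.
1 + r/4 = 2.58258^(1/116) ≈ 1.008213, so r/4 ≈ 0.00821276.
r ≈ 4·0.00821276 = 3.28511%.

3.285%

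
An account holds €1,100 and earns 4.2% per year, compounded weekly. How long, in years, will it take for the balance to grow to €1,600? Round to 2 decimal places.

(1 + 0.000807692)^(52t) = 1,600/1,100 = 1.4545.
52t·ln(1 + 0.000807692) = ln(1.4545); 52t = 0.37469/0.000807366 ≈ 464.0935.
t ≈ 8.9249 years.

8.92 years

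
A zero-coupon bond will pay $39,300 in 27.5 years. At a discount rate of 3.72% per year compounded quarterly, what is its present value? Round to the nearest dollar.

Periodic rate = 3.72%/4 = 0.0093; 110 periods.
P = 39,300/(1 + 0.0093)^110 ≈ 39,300/2.7684077596 ≈ 14,195.8857.

$14,196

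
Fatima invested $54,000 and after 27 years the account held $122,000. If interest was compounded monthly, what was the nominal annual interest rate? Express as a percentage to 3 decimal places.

The 324-period growth factor is 122,000/54,000 = 2.25926.
r/12 = 2.25926^(1/324) − 1 ≈ 0.00251871, so r ≈ 12·0.00251871 = 3.02246%.

3.022%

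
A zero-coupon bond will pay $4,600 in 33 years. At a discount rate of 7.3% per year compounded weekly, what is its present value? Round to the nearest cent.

$414.26

Periodic rate = 7.3%/52 = 0.00140385; 1716 periods.
P = 4,600/(1 + 0.073/52)^1716 ≈ 4,600/11.10405823 ≈ 414.2630.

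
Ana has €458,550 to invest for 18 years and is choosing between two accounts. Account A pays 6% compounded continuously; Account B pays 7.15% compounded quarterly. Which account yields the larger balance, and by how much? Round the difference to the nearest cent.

Account A growth factor: e^(0.06·18) = e^1.08 ≈ 2.944679551066; balance ≈ 1,350,282.8081.
Account B growth factor: (1 + 0.017875)^72 ≈ 3.580966363664; balance ≈ 1,642,052.1261.
Account B is larger by 291,769.3179.

Account B, by €291,769.32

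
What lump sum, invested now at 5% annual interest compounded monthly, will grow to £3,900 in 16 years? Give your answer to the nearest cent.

£1,755.30

Periodic rate = 5%/12 = 0.00416667; 192 periods.
P = 3,900/(1 + 0.05/12)^192 ≈ 3,900/2.221845037 ≈ 1,755.2979.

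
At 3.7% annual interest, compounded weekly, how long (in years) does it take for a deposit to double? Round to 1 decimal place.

18.7 years

(1 + 0.000711538)^(52t) = 2.
52t = ln 2 / ln(1 + 0.000711538) ≈ 0.69315/0.000711285 ≈ 974.4993.
t ≈ 18.7404.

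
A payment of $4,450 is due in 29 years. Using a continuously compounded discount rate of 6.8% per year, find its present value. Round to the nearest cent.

$619.34

P = A·e^(−rt) = 4,450·e^(−1.972).
e^(−1.972) ≈ 0.1391782212, so P ≈ 619.3431.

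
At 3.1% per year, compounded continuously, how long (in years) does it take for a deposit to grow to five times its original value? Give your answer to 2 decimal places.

51.92 years

e^(0.031t) = 5, so 0.031t = ln 5 ≈ 1.6094.
t ≈ 1.6094/0.031 ≈ 51.9174.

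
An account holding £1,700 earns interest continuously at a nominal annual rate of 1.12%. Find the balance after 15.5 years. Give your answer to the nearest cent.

A = P·e^(rt) = 1,700·e^(0.0112·15.5) = 1,700·e^0.1736.
e^0.1736 ≈ 1.189579639, so A ≈ 2,022.2854.

£2,022.29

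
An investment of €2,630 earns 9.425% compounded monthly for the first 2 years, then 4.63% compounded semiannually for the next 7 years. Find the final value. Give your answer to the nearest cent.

€4,371.70

Phase 1: 2,630·(1 + 0.09425/12)^24 ≈ 3,173.2219.
Phase 2: 3,173.2219·(1 + 0.02315)^14 ≈ 4,371.7041.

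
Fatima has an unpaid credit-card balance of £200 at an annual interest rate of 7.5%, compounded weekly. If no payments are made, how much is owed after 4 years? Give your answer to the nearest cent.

£269.91

Growth factor = (1 + 0.075/52)^208 ≈ 1.34956708.
A ≈ 200 × 1.34956708 ≈ 269.9134.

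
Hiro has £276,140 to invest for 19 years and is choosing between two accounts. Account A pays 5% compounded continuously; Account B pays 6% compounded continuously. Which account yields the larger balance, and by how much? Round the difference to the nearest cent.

Account B, by £149,407.95

A: e^(0.05·19) = e^0.95 ≈ 2.58570965932, so 276,140 × 2.58570965932 ≈ 714,017.8653.
B: e^(0.06·19) = e^1.14 ≈ 3.12676836519, so 276,140 × 3.12676836519 ≈ 863,425.8164.
Difference ≈ 149,407.9510 in favor of B.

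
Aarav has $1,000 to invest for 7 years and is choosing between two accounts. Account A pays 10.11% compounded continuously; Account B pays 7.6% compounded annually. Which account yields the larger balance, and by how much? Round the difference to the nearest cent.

Account A, by $359.44

Account A growth factor: e^(0.1011·7) = e^0.7077 ≈ 2.029318455; balance ≈ 2,029.3185.
Account B growth factor: (1 + 0.076)^7 ≈ 1.669882446; balance ≈ 1,669.8824.
Account A is larger by 359.4360.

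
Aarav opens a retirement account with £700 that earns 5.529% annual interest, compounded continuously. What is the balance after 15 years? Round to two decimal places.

£1,604.28

A = P·e^(rt) = 700·e^(0.05529·15) = 700·e^0.82935.
e^0.82935 ≈ 2.291828567, so A ≈ 1,604.2800.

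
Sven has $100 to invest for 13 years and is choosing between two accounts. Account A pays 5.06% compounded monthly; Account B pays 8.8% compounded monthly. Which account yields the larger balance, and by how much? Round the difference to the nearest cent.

A: (1 + 0.0506/12)^156 ≈ 1.92787243, so 100 × 1.92787243 ≈ 192.7872.
B: (1 + 0.088/12)^156 ≈ 3.12622351, so 100 × 3.12622351 ≈ 312.6224.
Difference ≈ 119.8351 in favor of B.

Account B, by $119.84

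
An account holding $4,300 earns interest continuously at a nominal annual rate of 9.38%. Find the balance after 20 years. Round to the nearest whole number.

$28,068

A = P·e^(rt) = 4,300·e^(0.0938·20) = 4,300·e^1.876.
e^1.876 ≈ 6.5273432009, so A ≈ 28,067.5758.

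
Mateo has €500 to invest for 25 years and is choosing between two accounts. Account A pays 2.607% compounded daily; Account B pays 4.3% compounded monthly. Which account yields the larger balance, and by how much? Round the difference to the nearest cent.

A: (1 + 0.02607/365)^9125 ≈ 1.9188513, so 500 × 1.9188513 ≈ 959.4256.
B: (1 + 0.043/12)^300 ≈ 2.924368462, so 500 × 2.924368462 ≈ 1,462.1842.
Difference ≈ 502.7586 in favor of B.

Account B, by €502.76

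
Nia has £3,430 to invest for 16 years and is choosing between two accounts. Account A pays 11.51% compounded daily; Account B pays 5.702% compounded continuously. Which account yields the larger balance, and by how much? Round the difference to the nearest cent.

Account A, by £13,084.41

A: (1 + 0.1151/365)^5840 ≈ 6.3047902, so 3,430 × 6.3047902 ≈ 21,625.4304.
B: e^(0.05702·16) = e^0.91232 ≈ 2.490092853, so 3,430 × 2.490092853 ≈ 8,541.0185.
Difference ≈ 13,084.4119 in favor of A.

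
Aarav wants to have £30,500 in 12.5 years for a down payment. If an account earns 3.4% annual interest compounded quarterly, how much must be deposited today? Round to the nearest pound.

£19,976

Periodic rate = 3.4%/4 = 0.0085; 50 periods.
P = 30,500/(1 + 0.0085)^50 ≈ 30,500/1.5268456195 ≈ 19,975.8244.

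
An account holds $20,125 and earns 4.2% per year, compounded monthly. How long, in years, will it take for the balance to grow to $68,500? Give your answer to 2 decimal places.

We need (1 + 0.0035)^(12t) = 3.4037, so 12t = ln 3.4037 / ln 1.0035 ≈ 350.5752.
t ≈ 350.5752/12 = 29.2146 years.

29.21 years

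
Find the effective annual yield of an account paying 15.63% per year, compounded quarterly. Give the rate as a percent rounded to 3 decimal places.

EAR = (1 + 15.63%/4)^4 − 1 = (1 + 0.039075)^4 − 1.
(1 + 0.039075)^4 ≈ 1.165702, so EAR ≈ 16.57021%.

16.570%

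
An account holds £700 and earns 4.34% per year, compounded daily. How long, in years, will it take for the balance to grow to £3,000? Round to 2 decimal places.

We need (1 + 0.000118904)^(365t) = 4.2857, so 365t = ln 4.2857 / ln 1.000119 ≈ 12239.8944.
t ≈ 12239.8944/365 = 33.5340 years.

33.53 years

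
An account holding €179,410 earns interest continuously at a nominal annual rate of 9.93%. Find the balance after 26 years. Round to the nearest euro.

A = P·e^(rt) = 179,410·e^(0.0993·26) = 179,410·e^2.5818.
e^2.5818 ≈ 13.22091440054, so A ≈ 2,371,964.2526.

€2,371,964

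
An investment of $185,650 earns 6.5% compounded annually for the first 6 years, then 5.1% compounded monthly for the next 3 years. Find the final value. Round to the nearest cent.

After 6 years at 6.5%: 185,650 × 1.45914229654 ≈ 270,889.7674.
Then 3 years at 5.1%: 270,889.7674 × 1.16494723397 ≈ 315,572.2852.

$315,572.29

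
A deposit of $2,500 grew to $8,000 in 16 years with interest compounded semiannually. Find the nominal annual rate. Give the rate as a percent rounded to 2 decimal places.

7.40%

The 32-period growth factor is 8,000/2,500 = 3.2.
r/2 = 3.2^(1/32) − 1 ≈ 0.0370171, so r ≈ 2·0.0370171 = 7.40343%.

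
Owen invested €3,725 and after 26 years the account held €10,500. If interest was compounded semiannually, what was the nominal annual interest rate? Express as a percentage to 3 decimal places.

The 52-period growth factor is 10,500/3,725 = 2.81879.
r/2 = 2.81879^(1/52) − 1 ≈ 0.0201289, so r ≈ 2·0.0201289 = 4.02578%.

4.026%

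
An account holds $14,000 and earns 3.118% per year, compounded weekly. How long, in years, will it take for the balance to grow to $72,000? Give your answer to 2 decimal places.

We need (1 + 0.000599615)^(52t) = 5.1429, so 52t = ln 5.1429 / ln 1.0006 ≈ 2731.9174.
t ≈ 2731.9174/52 = 52.5369 years.

52.54 years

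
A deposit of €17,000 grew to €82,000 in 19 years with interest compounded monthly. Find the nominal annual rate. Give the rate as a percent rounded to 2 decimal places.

The 228-period growth factor is 82,000/17,000 = 4.82353.
r/12 = 4.82353^(1/228) − 1 ≈ 0.00692521, so r ≈ 12·0.00692521 = 8.31025%.

8.31%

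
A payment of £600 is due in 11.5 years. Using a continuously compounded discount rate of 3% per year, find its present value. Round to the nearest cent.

£424.93

P = A·e^(−rt) = 600·e^(−0.345).
e^(−0.345) ≈ 0.708220353, so P ≈ 424.9322.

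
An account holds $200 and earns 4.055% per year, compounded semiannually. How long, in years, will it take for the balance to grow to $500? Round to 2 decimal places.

22.82 years

(1 + 0.020275)^(2t) = 500/200 = 2.5.
2t·ln(1 + 0.020275) = ln(2.5); 2t = 0.91629/0.0200722 ≈ 45.6497.
t ≈ 22.8249 years.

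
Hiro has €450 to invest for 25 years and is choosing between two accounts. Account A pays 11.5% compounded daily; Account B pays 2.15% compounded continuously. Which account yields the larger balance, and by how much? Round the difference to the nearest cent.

A: (1 + 0.115/365)^9125 ≈ 17.71739959, so 450 × 17.71739959 ≈ 7,972.8298.
B: e^(0.0215·25) = e^0.5375 ≈ 1.7117222, so 450 × 1.7117222 ≈ 770.2750.
Difference ≈ 7,202.5548 in favor of A.

Account A, by €7,202.55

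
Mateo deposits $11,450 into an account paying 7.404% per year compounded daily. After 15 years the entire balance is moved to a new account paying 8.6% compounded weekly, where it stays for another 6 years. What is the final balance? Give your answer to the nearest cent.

After 15 years at 7.404%: 11,450 × 3.0358376192 ≈ 34,760.3407.
Then 6 years at 8.6%: 34,760.3407 × 1.6745990736 ≈ 58,209.6344.

$58,209.63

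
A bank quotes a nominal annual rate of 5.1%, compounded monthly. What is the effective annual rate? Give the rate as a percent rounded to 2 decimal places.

5.22%

EAR = (1 + 5.1%/12)^12 − 1 = (1 + 0.00425)^12 − 1.
(1 + 0.00425)^12 ≈ 1.052209, so EAR ≈ 5.22092%.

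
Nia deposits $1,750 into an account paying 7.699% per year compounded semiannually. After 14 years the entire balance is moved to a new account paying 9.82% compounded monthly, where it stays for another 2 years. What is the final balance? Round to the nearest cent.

$6,127.87

After 14 years at 7.699%: 1,750 × 2.879542396 ≈ 5,039.1992.
Then 2 years at 9.82%: 5,039.1992 × 1.216041309 ≈ 6,127.8744.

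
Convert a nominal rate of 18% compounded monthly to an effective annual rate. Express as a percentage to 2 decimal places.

19.56%

One year is 12 periods at 0.015 each: (1 + 0.015)^12 ≈ 1.195618.
EAR = 1.195618 − 1 ≈ 19.56182%.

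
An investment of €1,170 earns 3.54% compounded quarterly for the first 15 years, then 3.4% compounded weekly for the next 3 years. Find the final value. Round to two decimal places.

€2,198.19

Phase 1: 1,170·(1 + 0.00885)^60 ≈ 1,985.0971.
Phase 2: 1,985.0971·(1 + 0.034/52)^156 ≈ 2,198.1905.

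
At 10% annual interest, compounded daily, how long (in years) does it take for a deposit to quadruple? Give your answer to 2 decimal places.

(1 + 0.000273973)^(365t) = 4.
365t = ln 4 / ln(1 + 0.000273973) ≈ 1.3863/0.000273935 ≈ 5060.6675.
t ≈ 13.8648.

13.86 years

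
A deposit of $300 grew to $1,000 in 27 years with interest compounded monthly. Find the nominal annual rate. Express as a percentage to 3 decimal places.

4.467%

(1 + r/12)^324 = 1,000/300 = 3.33333.
1 + r/12 = 3.33333^(1/324) ≈ 1.003723, so r/12 ≈ 0.00372288.
r ≈ 12·0.00372288 = 4.46745%.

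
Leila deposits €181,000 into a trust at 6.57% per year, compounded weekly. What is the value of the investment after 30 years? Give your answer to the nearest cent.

€1,297,575.68

Periodic rate = 6.57%/52 = 0.00126346; periods = 52·30 = 1560.
A = 181,000·(1 + 0.0657/52)^1560 ≈ 181,000·7.168926386091 ≈ 1,297,575.6759.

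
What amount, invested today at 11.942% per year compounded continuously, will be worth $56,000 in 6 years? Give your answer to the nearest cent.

P = A·e^(−rt) = 56,000·e^(−0.71652).
e^(−0.71652) ≈ 0.48844910461, so P ≈ 27,353.1499.

$27,353.15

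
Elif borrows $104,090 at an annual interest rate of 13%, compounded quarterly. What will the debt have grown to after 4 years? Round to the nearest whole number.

$173,640

Growth factor = (1 + 0.0325)^16 ≈ 1.66817252968.
A ≈ 104,090 × 1.66817252968 ≈ 173,640.0786.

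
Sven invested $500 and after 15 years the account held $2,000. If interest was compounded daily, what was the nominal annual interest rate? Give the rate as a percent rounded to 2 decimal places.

The 5475-period growth factor is 2,000/500 = 4.
r/365 = 4^(1/5475) − 1 ≈ 0.000253237, so r ≈ 365·0.000253237 = 9.24313%.

9.24%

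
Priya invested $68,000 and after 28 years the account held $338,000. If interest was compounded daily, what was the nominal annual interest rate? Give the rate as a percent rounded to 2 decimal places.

5.73%

(1 + r/365)^10220 = 338,000/68,000 = 4.97059.
1 + r/365 = 4.97059^(1/10220) ≈ 1.000157, so r/365 ≈ 0.000156914.
r ≈ 365·0.000156914 = 5.72737%.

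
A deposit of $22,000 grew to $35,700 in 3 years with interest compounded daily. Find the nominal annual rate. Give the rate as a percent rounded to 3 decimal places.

(1 + r/365)^1095 = 35,700/22,000 = 1.62273.
1 + r/365 = 1.62273^(1/1095) ≈ 1.000442, so r/365 ≈ 0.000442206.
r ≈ 365·0.000442206 = 16.14051%.

16.141%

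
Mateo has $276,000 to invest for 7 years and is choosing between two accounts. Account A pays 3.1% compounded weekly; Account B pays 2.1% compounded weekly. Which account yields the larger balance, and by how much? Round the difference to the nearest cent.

Account A growth factor: (1 + 0.031/52)^364 ≈ 1.2422637785; balance ≈ 342,864.8029.
Account B growth factor: (1 + 0.021/52)^364 ≈ 1.15831958973; balance ≈ 319,696.2068.
Account A is larger by 23,168.5961.

Account A, by $23,168.60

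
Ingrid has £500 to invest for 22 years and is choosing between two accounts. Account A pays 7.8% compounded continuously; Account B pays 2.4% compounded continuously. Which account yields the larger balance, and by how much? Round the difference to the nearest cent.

A: e^(0.078·22) = e^1.716 ≈ 5.562234967, so 500 × 5.562234967 ≈ 2,781.1175.
B: e^(0.024·22) = e^0.528 ≈ 1.69553784, so 500 × 1.69553784 ≈ 847.7689.
Difference ≈ 1,933.3486 in favor of A.

Account A, by £1,933.35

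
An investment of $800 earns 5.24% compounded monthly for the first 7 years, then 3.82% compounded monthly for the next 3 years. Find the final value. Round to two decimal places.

$1,293.40

After 7 years at 5.24%: 800 × 1.441957373 ≈ 1,153.5659.
Then 3 years at 3.82%: 1,153.5659 × 1.121220676 ≈ 1,293.4019.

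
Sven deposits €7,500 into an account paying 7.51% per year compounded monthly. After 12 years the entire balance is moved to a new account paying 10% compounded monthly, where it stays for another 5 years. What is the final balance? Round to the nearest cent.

Phase 1: 7,500·(1 + 0.0751/12)^144 ≈ 18,417.3789.
Phase 2: 18,417.3789·(1 + 0.1/12)^60 ≈ 30,302.2781.

€30,302.28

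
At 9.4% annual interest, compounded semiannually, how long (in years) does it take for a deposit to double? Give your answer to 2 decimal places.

7.55 years

(1 + 0.047)^(2t) = 2.
2t = ln 2 / ln(1 + 0.047) ≈ 0.69315/0.0459289 ≈ 15.0917.
t ≈ 7.5459.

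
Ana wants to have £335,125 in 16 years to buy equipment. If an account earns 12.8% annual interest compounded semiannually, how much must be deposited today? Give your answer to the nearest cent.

Periodic rate = 12.8%/2 = 0.064; 32 periods.
P = 335,125/(1 + 0.064)^32 ≈ 335,125/7.28001199173 ≈ 46,033.5780.

£46,033.58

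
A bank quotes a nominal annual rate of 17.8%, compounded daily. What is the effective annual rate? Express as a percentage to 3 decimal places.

EAR = (1 + 17.8%/365)^365 − 1 = (1 + 0.000487671)^365 − 1.
(1 + 0.000487671)^365 ≈ 1.194773, so EAR ≈ 19.47735%.

19.477%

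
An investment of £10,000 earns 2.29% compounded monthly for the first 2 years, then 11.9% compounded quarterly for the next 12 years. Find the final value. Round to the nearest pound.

After 2 years at 2.29%: 10,000 × 1.0468193273 ≈ 10,468.1933.
Then 12 years at 11.9%: 10,468.1933 × 4.0843827203 ≈ 42,756.1077.

£42,756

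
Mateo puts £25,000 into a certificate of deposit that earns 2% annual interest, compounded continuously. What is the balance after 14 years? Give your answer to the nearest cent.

A = P·e^(rt) = 25,000·e^(0.02·14) = 25,000·e^0.28.
e^0.28 ≈ 1.3231298123, so A ≈ 33,078.2453.

£33,078.25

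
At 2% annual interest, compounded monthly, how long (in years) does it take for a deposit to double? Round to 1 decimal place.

34.7 years

(1 + 0.00166667)^(12t) = 2.
12t = ln 2 / ln(1 + 0.00166667) ≈ 0.69315/0.00166528 ≈ 416.2348.
t ≈ 34.6862.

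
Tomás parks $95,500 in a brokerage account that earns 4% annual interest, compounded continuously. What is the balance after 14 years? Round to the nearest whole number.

A = P·e^(rt) = 95,500·e^(0.04·14) = 95,500·e^0.56.
e^0.56 ≈ 1.7506725003, so A ≈ 167,189.2238.

$167,189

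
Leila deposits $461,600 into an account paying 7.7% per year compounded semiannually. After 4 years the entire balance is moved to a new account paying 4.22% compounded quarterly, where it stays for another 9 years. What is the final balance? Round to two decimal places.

After 4 years at 7.7%: 461,600 × 1.35285735462 ≈ 624,478.9549.
Then 9 years at 4.22%: 624,478.9549 × 1.45908647136 ≈ 911,168.7947.

$911,168.79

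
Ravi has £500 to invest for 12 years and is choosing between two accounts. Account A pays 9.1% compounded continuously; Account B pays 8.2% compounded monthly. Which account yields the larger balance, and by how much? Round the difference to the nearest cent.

Account A, by £157.02

Account A growth factor: e^(0.091·12) = e^1.092 ≈ 2.980228573; balance ≈ 1,490.1143.
Account B growth factor: (1 + 0.082/12)^144 ≈ 2.666197334; balance ≈ 1,333.0987.
Account A is larger by 157.0156.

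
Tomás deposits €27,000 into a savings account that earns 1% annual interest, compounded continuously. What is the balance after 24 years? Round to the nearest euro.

A = P·e^(rt) = 27,000·e^(0.01·24) = 27,000·e^0.24.
e^0.24 ≈ 1.2712491503, so A ≈ 34,323.7271.

€34,324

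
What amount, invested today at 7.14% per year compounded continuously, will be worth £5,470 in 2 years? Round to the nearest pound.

£4,742

P = A·e^(−rt) = 5,470·e^(−0.1428).
e^(−0.1428) ≈ 0.866927437, so P ≈ 4,742.0931.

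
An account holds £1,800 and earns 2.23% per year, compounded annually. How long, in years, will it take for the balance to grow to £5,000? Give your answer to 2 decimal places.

We need (1 + 0.0223)^t = 2.7778, so t = ln 2.7778 / ln 1.0223 ≈ 46.3229.

46.32 years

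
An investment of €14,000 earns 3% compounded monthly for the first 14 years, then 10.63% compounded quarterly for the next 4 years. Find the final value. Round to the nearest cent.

After 14 years at 3%: 14,000 × 1.521164064 ≈ 21,296.2969.
Then 4 years at 10.63%: 21,296.2969 × 1.5214263726 ≈ 32,400.7477.

€32,400.75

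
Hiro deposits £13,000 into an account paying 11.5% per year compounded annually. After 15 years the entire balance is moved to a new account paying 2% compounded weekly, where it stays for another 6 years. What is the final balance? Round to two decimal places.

£75,019.07

Phase 1: 13,000·(1 + 0.115)^15 ≈ 66,537.4822.
Phase 2: 66,537.4822·(1 + 0.02/52)^312 ≈ 75,019.0709.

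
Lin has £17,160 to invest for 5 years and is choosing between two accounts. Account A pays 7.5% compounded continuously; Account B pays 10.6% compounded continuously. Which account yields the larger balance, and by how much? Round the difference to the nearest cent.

Account B, by £4,186.03

A: e^(0.075·5) = e^0.375 ≈ 1.4549914146, so 17,160 × 1.4549914146 ≈ 24,967.6527.
B: e^(0.106·5) = e^0.53 ≈ 1.6989323086, so 17,160 × 1.6989323086 ≈ 29,153.6784.
Difference ≈ 4,186.0257 in favor of B.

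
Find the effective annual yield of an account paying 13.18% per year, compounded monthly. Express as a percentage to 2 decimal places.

One year is 12 periods at 0.0109833 each: (1 + 0.0109833)^12 ≈ 1.140061.
EAR = 1.140061 − 1 ≈ 14.00606%.

14.01%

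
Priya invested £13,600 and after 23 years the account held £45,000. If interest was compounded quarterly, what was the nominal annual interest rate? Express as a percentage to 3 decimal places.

5.237%

(1 + r/4)^92 = 45,000/13,600 = 3.30882.
1 + r/4 = 3.30882^(1/92) ≈ 1.013091, so r/4 ≈ 0.0130914.
r ≈ 4·0.0130914 = 5.23656%.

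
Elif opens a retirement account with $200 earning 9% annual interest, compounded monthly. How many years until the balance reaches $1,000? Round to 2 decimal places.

(1 + 0.0075)^(12t) = 1,000/200 = 5.
12t·ln(1 + 0.0075) = ln(5); 12t = 1.6094/0.00747201 ≈ 215.3954.
t ≈ 17.9496 years.

17.95 years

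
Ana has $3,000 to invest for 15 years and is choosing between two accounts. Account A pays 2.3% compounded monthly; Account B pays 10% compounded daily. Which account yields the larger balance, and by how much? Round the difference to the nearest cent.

Account A growth factor: (1 + 0.023/12)^180 ≈ 1.411523753; balance ≈ 4,234.5713.
Account B growth factor: (1 + 0.1/365)^5475 ≈ 4.4807684381; balance ≈ 13,442.3053.
Account B is larger by 9,207.7341.

Account B, by $9,207.73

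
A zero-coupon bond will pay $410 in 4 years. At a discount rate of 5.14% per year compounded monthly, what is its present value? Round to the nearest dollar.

Periodic rate = 5.14%/12 = 0.00428333; 48 periods.
P = 410/(1 + 0.0514/12)^48 ≈ 410/1.22772262 ≈ 333.9517.

$334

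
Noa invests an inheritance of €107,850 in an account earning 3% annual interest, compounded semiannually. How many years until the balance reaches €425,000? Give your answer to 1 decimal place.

We need (1 + 0.015)^(2t) = 3.9407, so 2t = ln 3.9407 / ln 1.015 ≈ 92.1072.
t ≈ 92.1072/2 = 46.0536 years.

46.1 years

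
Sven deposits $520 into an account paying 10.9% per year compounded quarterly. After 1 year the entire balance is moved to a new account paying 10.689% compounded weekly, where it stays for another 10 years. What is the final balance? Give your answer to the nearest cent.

$1,684.41

After 1 years at 10.9%: 520 × 1.113536866 ≈ 579.0392.
Then 10 years at 10.689%: 579.0392 × 2.908981151 ≈ 1,684.4140.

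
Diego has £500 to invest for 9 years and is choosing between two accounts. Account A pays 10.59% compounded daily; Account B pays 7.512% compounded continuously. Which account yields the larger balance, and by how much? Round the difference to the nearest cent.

Account A, by £313.61

A: (1 + 0.1059/365)^3285 ≈ 2.593379268, so 500 × 2.593379268 ≈ 1,296.6896.
B: e^(0.07512·9) = e^0.67608 ≈ 1.96615528, so 500 × 1.96615528 ≈ 983.0776.
Difference ≈ 313.6120 in favor of A.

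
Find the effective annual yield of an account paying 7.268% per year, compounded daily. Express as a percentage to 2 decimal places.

7.54%

EAR = (1 + 7.268%/365)^365 − 1 = (1 + 0.000199123)^365 − 1.
(1 + 0.000199123)^365 ≈ 1.075379, so EAR ≈ 7.53786%.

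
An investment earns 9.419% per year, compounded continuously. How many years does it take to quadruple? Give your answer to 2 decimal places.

e^(0.09419t) = 4, so 0.09419t = ln 4 ≈ 1.3863.
t ≈ 1.3863/0.09419 ≈ 14.7181.

14.72 years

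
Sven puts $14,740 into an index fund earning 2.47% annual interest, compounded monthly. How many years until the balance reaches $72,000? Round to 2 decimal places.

64.28 years

We need (1 + 0.00205833)^(12t) = 4.8847, so 12t = ln 4.8847 / ln 1.002058 ≈ 771.3683.
t ≈ 771.3683/12 = 64.2807 years.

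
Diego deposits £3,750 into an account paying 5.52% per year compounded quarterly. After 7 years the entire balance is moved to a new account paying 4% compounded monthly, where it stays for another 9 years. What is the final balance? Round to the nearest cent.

Phase 1: 3,750·(1 + 0.0138)^28 ≈ 5,504.2139.
Phase 2: 5,504.2139·(1 + 0.04/12)^108 ≈ 7,884.6299.

£7,884.63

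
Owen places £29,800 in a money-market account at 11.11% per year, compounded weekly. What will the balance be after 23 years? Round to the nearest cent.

Growth factor = (1 + 0.1111/52)^1196 ≈ 12.8401134457.
A ≈ 29,800 × 12.8401134457 ≈ 382,635.3807.

£382,635.38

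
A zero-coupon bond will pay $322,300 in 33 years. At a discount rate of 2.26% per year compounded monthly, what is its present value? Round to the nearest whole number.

$152,992

Periodic rate = 2.26%/12 = 0.00188333; 396 periods.
P = 322,300/(1 + 0.0226/12)^396 ≈ 322,300/2.10664910986 ≈ 152,991.7814.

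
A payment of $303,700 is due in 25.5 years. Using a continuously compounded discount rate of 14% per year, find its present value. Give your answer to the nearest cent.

$8,550.93

P = A·e^(−rt) = 303,700·e^(−3.57).
e^(−3.57) ≈ 0.0281558536803, so P ≈ 8,550.9328.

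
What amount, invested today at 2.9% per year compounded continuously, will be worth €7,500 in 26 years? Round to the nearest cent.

P = A·e^(−rt) = 7,500·e^(−0.754).
e^(−0.754) ≈ 0.4704808604, so P ≈ 3,528.6065.

€3,528.61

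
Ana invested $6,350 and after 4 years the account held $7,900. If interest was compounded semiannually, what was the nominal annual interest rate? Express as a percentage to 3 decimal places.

(1 + r/2)^8 = 7,900/6,350 = 1.24409.
1 + r/2 = 1.24409^(1/8) ≈ 1.027677, so r/2 ≈ 0.0276771.
r ≈ 2·0.0276771 = 5.53542%.

5.535%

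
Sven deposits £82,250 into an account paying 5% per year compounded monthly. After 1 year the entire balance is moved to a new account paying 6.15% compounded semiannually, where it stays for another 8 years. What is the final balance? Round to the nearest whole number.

£140,365

After 1 years at 5%: 82,250 × 1.05116189788 ≈ 86,458.0661.
Then 8 years at 6.15%: 86,458.0661 × 1.62350449567 ≈ 140,365.0590.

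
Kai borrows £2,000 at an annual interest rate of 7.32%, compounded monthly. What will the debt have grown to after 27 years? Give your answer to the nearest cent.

£14,347.04

Periodic rate = 7.32%/12 = 0.0061; periods = 12·27 = 324.
A = 2,000·(1 + 0.0061)^324 ≈ 2,000·7.1735193813 ≈ 14,347.0388.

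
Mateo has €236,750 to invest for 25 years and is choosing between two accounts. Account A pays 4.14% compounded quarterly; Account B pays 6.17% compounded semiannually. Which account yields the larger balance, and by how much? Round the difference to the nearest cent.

Account B, by €418,652.18

A: (1 + 0.01035)^100 ≈ 2.80017117079, so 236,750 × 2.80017117079 ≈ 662,940.5247.
B: (1 + 0.03085)^50 ≈ 4.568501408311, so 236,750 × 4.568501408311 ≈ 1,081,592.7084.
Difference ≈ 418,652.1837 in favor of B.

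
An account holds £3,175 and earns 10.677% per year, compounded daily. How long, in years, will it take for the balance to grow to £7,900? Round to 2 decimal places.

8.54 years

(1 + 0.000292521)^(365t) = 7,900/3,175 = 2.4882.
365t·ln(1 + 0.000292521) = ln(2.4882); 365t = 0.91156/0.000292478 ≈ 3116.6646.
t ≈ 8.5388 years.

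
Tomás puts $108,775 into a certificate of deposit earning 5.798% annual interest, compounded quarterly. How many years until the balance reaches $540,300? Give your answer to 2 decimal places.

We need (1 + 0.014495)^(4t) = 4.9671, so 4t = ln 4.9671 / ln 1.014495 ≈ 111.3785.
t ≈ 111.3785/4 = 27.8446 years.

27.84 years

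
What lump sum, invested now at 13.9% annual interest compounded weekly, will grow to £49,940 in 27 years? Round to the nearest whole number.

£1,177

Periodic rate = 13.9%/52 = 0.00267308; 1404 periods.
P = 49,940/(1 + 0.139/52)^1404 ≈ 49,940/42.435823191 ≈ 1,176.8359.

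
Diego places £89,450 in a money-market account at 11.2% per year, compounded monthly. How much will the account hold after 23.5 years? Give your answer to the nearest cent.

£1,228,406.45

Periodic rate = 11.2%/12 = 0.00933333; periods = 12·23.5 = 282.
A = 89,450·(1 + 0.112/12)^282 ≈ 89,450·13.73288371291 ≈ 1,228,406.4481.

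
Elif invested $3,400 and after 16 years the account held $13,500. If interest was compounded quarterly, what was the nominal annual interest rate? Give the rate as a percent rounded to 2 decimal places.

(1 + r/4)^64 = 13,500/3,400 = 3.97059.
1 + r/4 = 3.97059^(1/64) ≈ 1.021779, so r/4 ≈ 0.0217793.
r ≈ 4·0.0217793 = 8.71173%.

8.71%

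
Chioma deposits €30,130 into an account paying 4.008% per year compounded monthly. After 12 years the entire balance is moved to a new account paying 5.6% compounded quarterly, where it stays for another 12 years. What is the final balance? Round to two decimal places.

After 12 years at 4.008%: 30,130 × 1.6163307009 ≈ 48,700.0440.
Then 12 years at 5.6%: 48,700.0440 × 1.9490448813 ≈ 94,918.5715.

€94,918.57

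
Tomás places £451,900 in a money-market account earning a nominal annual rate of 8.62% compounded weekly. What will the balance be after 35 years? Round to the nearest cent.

£9,209,244.06

Growth factor = (1 + 0.0862/52)^1820 ≈ 20.37894237562.
A ≈ 451,900 × 20.37894237562 ≈ 9,209,244.0595.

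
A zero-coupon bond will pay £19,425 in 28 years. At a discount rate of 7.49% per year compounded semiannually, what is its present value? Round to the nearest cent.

£2,478.56

Growth factor = (1 + 0.03745)^56 ≈ 7.8372157288.
P = 19,425/7.8372157288 ≈ 2,478.5588.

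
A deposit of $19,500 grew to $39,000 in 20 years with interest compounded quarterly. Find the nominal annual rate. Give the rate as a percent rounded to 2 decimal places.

3.48%

The 80-period growth factor is 39,000/19,500 = 2.
r/4 = 2^(1/80) − 1 ≈ 0.00870198, so r ≈ 4·0.00870198 = 3.48079%.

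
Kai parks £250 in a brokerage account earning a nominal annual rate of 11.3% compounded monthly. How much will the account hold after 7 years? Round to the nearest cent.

Periodic rate = 11.3%/12 = 0.00941667; periods = 12·7 = 84.
A = 250·(1 + 0.113/12)^84 ≈ 250·2.19745292 ≈ 549.3632.

£549.36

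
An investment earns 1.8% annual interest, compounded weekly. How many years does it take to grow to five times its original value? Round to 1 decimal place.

89.4 years

(1 + 0.000346154)^(52t) = 5.
52t = ln 5 / ln(1 + 0.000346154) ≈ 1.6094/0.000346094 ≈ 4650.2920.
t ≈ 89.4287.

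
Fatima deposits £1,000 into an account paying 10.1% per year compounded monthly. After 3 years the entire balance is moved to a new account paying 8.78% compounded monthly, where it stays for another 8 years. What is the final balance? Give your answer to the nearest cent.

Phase 1: 1,000·(1 + 0.101/12)^36 ≈ 1,352.1988.
Phase 2: 1,352.1988·(1 + 0.0878/12)^96 ≈ 2,722.5661.

£2,722.57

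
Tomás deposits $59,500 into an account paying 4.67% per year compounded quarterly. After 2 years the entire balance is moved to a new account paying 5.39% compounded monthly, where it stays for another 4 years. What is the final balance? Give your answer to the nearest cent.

$80,959.78

Phase 1: 59,500·(1 + 0.011675)^8 ≈ 65,289.7657.
Phase 2: 65,289.7657·(1 + 0.0539/12)^48 ≈ 80,959.7842.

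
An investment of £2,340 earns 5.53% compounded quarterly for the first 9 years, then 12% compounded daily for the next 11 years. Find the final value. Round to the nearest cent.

£14,356.82

Phase 1: 2,340·(1 + 0.013825)^36 ≈ 3,836.0453.
Phase 2: 3,836.0453·(1 + 0.12/365)^4015 ≈ 14,356.8190.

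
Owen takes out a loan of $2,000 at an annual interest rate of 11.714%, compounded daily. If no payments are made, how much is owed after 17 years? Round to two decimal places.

Growth factor = (1 + 0.11714/365)^6205 ≈ 7.323296148.
A ≈ 2,000 × 7.323296148 ≈ 14,646.5923.

$14,646.59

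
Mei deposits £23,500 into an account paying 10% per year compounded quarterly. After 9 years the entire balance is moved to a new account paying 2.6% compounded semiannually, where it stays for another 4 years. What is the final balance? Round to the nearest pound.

After 9 years at 10%: 23,500 × 2.4325353157 ≈ 57,164.5799.
Then 4 years at 2.6%: 57,164.5799 × 1.1088570522 ≈ 63,387.3476.

£63,387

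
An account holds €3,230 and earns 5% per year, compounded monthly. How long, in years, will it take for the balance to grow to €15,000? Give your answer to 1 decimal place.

We need (1 + 0.00416667)^(12t) = 4.644, so 12t = ln 4.644 / ln 1.004167 ≈ 369.3036.
t ≈ 369.3036/12 = 30.7753 years.

30.8 years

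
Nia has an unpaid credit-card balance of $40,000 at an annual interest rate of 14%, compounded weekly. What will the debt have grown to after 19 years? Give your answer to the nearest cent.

Growth factor = (1 + 0.14/52)^988 ≈ 14.2452803001.
A ≈ 40,000 × 14.2452803001 ≈ 569,811.2120.

$569,811.21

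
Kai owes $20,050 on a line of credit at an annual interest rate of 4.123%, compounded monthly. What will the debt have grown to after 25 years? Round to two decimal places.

Growth factor = (1 + 0.04123/12)^300 ≈ 2.7982194466.
A ≈ 20,050 × 2.7982194466 ≈ 56,104.2999.

$56,104.30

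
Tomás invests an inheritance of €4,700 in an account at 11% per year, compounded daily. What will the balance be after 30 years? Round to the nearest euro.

€127,366

Growth factor = (1 + 0.11/365)^10950 ≈ 27.0991629406.
A ≈ 4,700 × 27.0991629406 ≈ 127,366.0658.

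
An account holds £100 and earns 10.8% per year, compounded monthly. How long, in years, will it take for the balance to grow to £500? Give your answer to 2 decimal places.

14.97 years

We need (1 + 0.009)^(12t) = 5, so 12t = ln 5 / ln 1.009 ≈ 179.6300.
t ≈ 179.6300/12 = 14.9692 years.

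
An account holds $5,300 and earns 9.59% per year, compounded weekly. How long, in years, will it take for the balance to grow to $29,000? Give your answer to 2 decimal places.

17.74 years

(1 + 0.00184423)^(52t) = 29,000/5,300 = 5.4717.
52t·ln(1 + 0.00184423) = ln(5.4717); 52t = 1.6996/0.00184253 ≈ 922.4202.
t ≈ 17.7389 years.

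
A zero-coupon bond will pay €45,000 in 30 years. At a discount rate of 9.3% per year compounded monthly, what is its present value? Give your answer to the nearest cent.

€2,793.84

Growth factor = (1 + 0.00775)^360 ≈ 16.106844171.
P = 45,000/16.106844171 ≈ 2,793.8434.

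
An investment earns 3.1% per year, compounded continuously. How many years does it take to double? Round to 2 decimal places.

e^(0.031t) = 2, so 0.031t = ln 2 ≈ 0.69315.
t ≈ 0.69315/0.031 ≈ 22.3596.

22.36 years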